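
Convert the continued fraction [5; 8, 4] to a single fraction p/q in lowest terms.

Fold from the inside: start with 4/1.
  8 + 1/4 = 33/4
  5 + 4/33 = 169/33

169/33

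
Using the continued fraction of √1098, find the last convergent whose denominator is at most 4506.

√1098 = [33; 7, 2, 1, 6, 1, 2, 7, 66, …] (period length 8).
Convergents:
  p_0/q_0 = 33/1
  p_1/q_1 = 232/7
  p_2/q_2 = 497/15
  p_3/q_3 = 729/22
  p_4/q_4 = 4871/147
  p_5/q_5 = 5600/169
  p_6/q_6 = 16071/485
  p_7/q_7 = 118097/3564
  p_8/q_8 = 7810473/235709
q_7 = 3564 ≤ 4506 < 235709 = q_8, so the answer is 118097/3564.

118097/3564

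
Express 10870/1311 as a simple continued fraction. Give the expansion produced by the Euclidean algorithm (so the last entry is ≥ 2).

10870 = 8×1311 + 382
1311 = 3×382 + 165
382 = 2×165 + 52
165 = 3×52 + 9
52 = 5×9 + 7
9 = 1×7 + 2
7 = 3×2 + 1
2 = 2×1 + 0  (stop)
So 10870/1311 = [8; 3, 2, 3, 5, 1, 3, 2].

[8; 3, 2, 3, 5, 1, 3, 2]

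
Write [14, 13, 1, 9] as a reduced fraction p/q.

1956/139

Fold from the inside: start with 9/1.
  1 + 1/9 = 10/9
  13 + 9/10 = 139/10
  14 + 10/139 = 1956/139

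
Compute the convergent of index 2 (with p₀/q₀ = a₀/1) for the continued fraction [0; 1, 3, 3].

3/4

Using pₖ = aₖpₖ₋₁ + pₖ₋₂, qₖ = aₖqₖ₋₁ + qₖ₋₂ (with p₋₁=1, p₋₂=0, q₋₁=0, q₋₂=1):
  k=0: a=0, p=0, q=1
  k=1: a=1, p=1, q=1
  k=2: a=3, p=3, q=4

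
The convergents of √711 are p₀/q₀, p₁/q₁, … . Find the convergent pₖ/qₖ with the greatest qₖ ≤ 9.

80/3

√711 = [26; 1, 1, 1, 52, …] (period length 4).
Convergents:
  p_0/q_0 = 26/1
  p_1/q_1 = 27/1
  p_2/q_2 = 53/2
  p_3/q_3 = 80/3
  p_4/q_4 = 4213/158
q_3 = 3 ≤ 9 < 158 = q_4, so the answer is 80/3.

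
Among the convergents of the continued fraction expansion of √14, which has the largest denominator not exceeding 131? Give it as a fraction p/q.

449/120

√14 = [3; 1, 2, 1, 6, …] (period length 4).
Convergents:
  p_0/q_0 = 3/1
  p_1/q_1 = 4/1
  p_2/q_2 = 11/3
  p_3/q_3 = 15/4
  p_4/q_4 = 101/27
  p_5/q_5 = 116/31
  p_6/q_6 = 333/89
  p_7/q_7 = 449/120
  p_8/q_8 = 3027/809
q_7 = 120 ≤ 131 < 809 = q_8, so the answer is 449/120.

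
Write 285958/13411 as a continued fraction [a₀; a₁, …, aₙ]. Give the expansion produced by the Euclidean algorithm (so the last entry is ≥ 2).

[21; 3, 10, 15, 1, 12, 2]

285958 = 21·13411 + 4327
13411 = 3·4327 + 430
4327 = 10·430 + 27
430 = 15·27 + 25
27 = 1·25 + 2
25 = 12·2 + 1
2 = 2·1 + 0  (stop)
So 285958/13411 = [21; 3, 10, 15, 1, 12, 2].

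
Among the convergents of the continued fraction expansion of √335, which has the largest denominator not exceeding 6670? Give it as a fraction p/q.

√335 = [18; 3, 3, 3, 36, …] (period length 4).
Convergents:
  p_0/q_0 = 18/1
  p_1/q_1 = 55/3
  p_2/q_2 = 183/10
  p_3/q_3 = 604/33
  p_4/q_4 = 21927/1198
  p_5/q_5 = 66385/3627
  p_6/q_6 = 221082/12079
q_5 = 3627 ≤ 6670 < 12079 = q_6, so the answer is 66385/3627.

66385/3627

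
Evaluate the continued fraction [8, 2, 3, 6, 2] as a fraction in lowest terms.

801/95

Fold from the inside: start with 2/1.
  6 + 1/2 = 13/2
  3 + 2/13 = 41/13
  2 + 13/41 = 95/41
  8 + 41/95 = 801/95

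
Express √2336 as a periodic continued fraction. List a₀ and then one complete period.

a₀ = ⌊√2336⌋ = 48.

[48; 3, 96]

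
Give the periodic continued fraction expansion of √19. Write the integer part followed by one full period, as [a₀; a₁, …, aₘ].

a₀ = ⌊√19⌋ = 4.
With m₀=0, d₀=1 and mₖ₊₁ = dₖaₖ − mₖ, dₖ₊₁ = (n − mₖ₊₁²)/dₖ, aₖ₊₁ = ⌊(a₀+mₖ₊₁)/dₖ₊₁⌋:
  k=1: m=4, d=3, a=2
  k=2: m=2, d=5, a=1
  k=3: m=3, d=2, a=3
  k=4: m=3, d=5, a=1
  k=5: m=2, d=3, a=2
  k=6: m=4, d=1, a=8
d=1 and a=2a₀=8 at k=6, so the next step gives (m, d) = (4, 3) again — its k=1 value — and the period has length 6.

[4; 2, 1, 3, 1, 2, 8]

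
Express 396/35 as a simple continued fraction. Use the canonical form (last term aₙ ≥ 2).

[11; 3, 5, 2]

396 = 11*35 + 11
35 = 3*11 + 2
11 = 5*2 + 1
2 = 2*1 + 0  (stop)
So 396/35 = [11; 3, 5, 2].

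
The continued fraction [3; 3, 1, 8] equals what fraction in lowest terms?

Using pₖ = aₖpₖ₋₁ + pₖ₋₂ and qₖ = aₖqₖ₋₁ + qₖ₋₂:
  k=0: a=3, p=3, q=1
  k=1: a=3, p=10, q=3
  k=2: a=1, p=13, q=4
  k=3: a=8, p=114, q=35

114/35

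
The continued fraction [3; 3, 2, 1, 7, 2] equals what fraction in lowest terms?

Fold from the inside: start with 2/1.
  7 + 1/2 = 15/2
  1 + 2/15 = 17/15
  2 + 15/17 = 49/17
  3 + 17/49 = 164/49
  3 + 49/164 = 541/164

541/164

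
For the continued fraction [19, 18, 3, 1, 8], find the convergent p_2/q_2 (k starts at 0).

Using pₖ = aₖpₖ₋₁ + pₖ₋₂, qₖ = aₖqₖ₋₁ + qₖ₋₂ (with p₋₁=1, p₋₂=0, q₋₁=0, q₋₂=1):
  k=0: a=19, p=19, q=1
  k=1: a=18, p=343, q=18
  k=2: a=3, p=1048, q=55

1048/55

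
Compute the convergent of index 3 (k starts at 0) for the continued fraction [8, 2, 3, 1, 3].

76/9

Using pₖ = aₖpₖ₋₁ + pₖ₋₂, qₖ = aₖqₖ₋₁ + qₖ₋₂ (with p₋₁=1, p₋₂=0, q₋₁=0, q₋₂=1):
  k=0: a=8, p=8, q=1
  k=1: a=2, p=17, q=2
  k=2: a=3, p=59, q=7
  k=3: a=1, p=76, q=9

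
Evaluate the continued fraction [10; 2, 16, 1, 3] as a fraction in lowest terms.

Using pₖ = aₖpₖ₋₁ + pₖ₋₂ and qₖ = aₖqₖ₋₁ + qₖ₋₂:
  k=0: a=10, p=10, q=1
  k=1: a=2, p=21, q=2
  k=2: a=16, p=346, q=33
  k=3: a=1, p=367, q=35
  k=4: a=3, p=1447, q=138

1447/138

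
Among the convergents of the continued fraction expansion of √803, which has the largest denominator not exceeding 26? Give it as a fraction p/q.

√803 = [28; 2, 1, 27, 1, 2, 56, …] (period length 6).
Convergents:
  p_0/q_0 = 28/1
  p_1/q_1 = 57/2
  p_2/q_2 = 85/3
  p_3/q_3 = 2352/83
q_2 = 3 ≤ 26 < 83 = q_3, so the answer is 85/3.

85/3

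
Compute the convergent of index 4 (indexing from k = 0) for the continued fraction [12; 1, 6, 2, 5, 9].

Using pₖ = aₖpₖ₋₁ + pₖ₋₂, qₖ = aₖqₖ₋₁ + qₖ₋₂ (with p₋₁=1, p₋₂=0, q₋₁=0, q₋₂=1):
  k=0: a=12, p=12, q=1
  k=1: a=1, p=13, q=1
  k=2: a=6, p=90, q=7
  k=3: a=2, p=193, q=15
  k=4: a=5, p=1055, q=82

1055/82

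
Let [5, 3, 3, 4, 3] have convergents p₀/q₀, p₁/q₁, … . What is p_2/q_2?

53/10

Using pₖ = aₖpₖ₋₁ + pₖ₋₂, qₖ = aₖqₖ₋₁ + qₖ₋₂ (with p₋₁=1, p₋₂=0, q₋₁=0, q₋₂=1):
  k=0: a=5, p=5, q=1
  k=1: a=3, p=16, q=3
  k=2: a=3, p=53, q=10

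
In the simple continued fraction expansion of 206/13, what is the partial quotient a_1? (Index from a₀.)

1

206 = 15·13 + 11   →  a_0 = 15
13 = 1·11 + 2   →  a_1 = 1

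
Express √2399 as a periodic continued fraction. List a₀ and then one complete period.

a₀ = ⌊√2399⌋ = 48.
With m₀=0, d₀=1 and mₖ₊₁ = dₖaₖ − mₖ, dₖ₊₁ = (n − mₖ₊₁²)/dₖ, aₖ₊₁ = ⌊(a₀+mₖ₊₁)/dₖ₊₁⌋:
  k=1: m=48, d=95, a=1
  k=2: m=47, d=2, a=47
  k=3: m=47, d=95, a=1
  k=4: m=48, d=1, a=96
d=1 and a=2a₀=96 at k=4, so the next step gives (m, d) = (48, 95) again — its k=1 value — and the period has length 4.

[48; 1, 47, 1, 96]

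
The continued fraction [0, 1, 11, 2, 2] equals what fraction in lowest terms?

57/62

Fold from the inside: start with 2/1.
  2 + 1/2 = 5/2
  11 + 2/5 = 57/5
  1 + 5/57 = 62/57
  0 + 57/62 = 57/62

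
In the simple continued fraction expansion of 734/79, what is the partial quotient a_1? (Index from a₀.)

734 = 9·79 + 23   →  a_0 = 9
79 = 3·23 + 10   →  a_1 = 3

3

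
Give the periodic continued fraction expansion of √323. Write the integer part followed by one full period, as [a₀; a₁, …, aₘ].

[17; 1, 34]

a₀ = ⌊√323⌋ = 17.
With m₀=0, d₀=1 and mₖ₊₁ = dₖaₖ − mₖ, dₖ₊₁ = (n − mₖ₊₁²)/dₖ, aₖ₊₁ = ⌊(a₀+mₖ₊₁)/dₖ₊₁⌋:
  k=1: m=17, d=34, a=1
  k=2: m=17, d=1, a=34
d=1 and a=2a₀=34 at k=2, so the next step gives (m, d) = (17, 34) again — its k=1 value — and the period has length 2.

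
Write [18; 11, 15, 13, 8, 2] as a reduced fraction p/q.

Fold from the inside: start with 2/1.
  8 + 1/2 = 17/2
  13 + 2/17 = 223/17
  15 + 17/223 = 3362/223
  11 + 223/3362 = 37205/3362
  18 + 3362/37205 = 673052/37205

673052/37205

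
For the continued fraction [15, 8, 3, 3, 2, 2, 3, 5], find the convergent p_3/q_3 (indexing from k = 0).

1255/83

Using pₖ = aₖpₖ₋₁ + pₖ₋₂, qₖ = aₖqₖ₋₁ + qₖ₋₂ (with p₋₁=1, p₋₂=0, q₋₁=0, q₋₂=1):
  k=0: a=15, p=15, q=1
  k=1: a=8, p=121, q=8
  k=2: a=3, p=378, q=25
  k=3: a=3, p=1255, q=83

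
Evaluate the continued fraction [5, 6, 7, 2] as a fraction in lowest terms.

Using pₖ = aₖpₖ₋₁ + pₖ₋₂ and qₖ = aₖqₖ₋₁ + qₖ₋₂:
  k=0: a=5, p=5, q=1
  k=1: a=6, p=31, q=6
  k=2: a=7, p=222, q=43
  k=3: a=2, p=475, q=92

475/92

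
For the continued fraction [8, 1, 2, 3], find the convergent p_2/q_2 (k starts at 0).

Using pₖ = aₖpₖ₋₁ + pₖ₋₂, qₖ = aₖqₖ₋₁ + qₖ₋₂ (with p₋₁=1, p₋₂=0, q₋₁=0, q₋₂=1):
  k=0: a=8, p=8, q=1
  k=1: a=1, p=9, q=1
  k=2: a=2, p=26, q=3

26/3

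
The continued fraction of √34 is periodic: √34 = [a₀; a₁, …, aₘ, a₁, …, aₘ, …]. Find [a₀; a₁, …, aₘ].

[5; 1, 4, 1, 10]

a₀ = ⌊√34⌋ = 5.
With m₀=0, d₀=1 and mₖ₊₁ = dₖaₖ − mₖ, dₖ₊₁ = (n − mₖ₊₁²)/dₖ, aₖ₊₁ = ⌊(a₀+mₖ₊₁)/dₖ₊₁⌋:
  k=1: m=5, d=9, a=1
  k=2: m=4, d=2, a=4
  k=3: m=4, d=9, a=1
  k=4: m=5, d=1, a=10
d=1 and a=2a₀=10 at k=4, so the next step gives (m, d) = (5, 9) again — its k=1 value — and the period has length 4.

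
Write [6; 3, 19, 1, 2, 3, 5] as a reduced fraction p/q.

20154/3185

Fold from the inside: start with 5/1.
  3 + 1/5 = 16/5
  2 + 5/16 = 37/16
  1 + 16/37 = 53/37
  19 + 37/53 = 1044/53
  3 + 53/1044 = 3185/1044
  6 + 1044/3185 = 20154/3185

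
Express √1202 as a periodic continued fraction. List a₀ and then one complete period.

a₀ = ⌊√1202⌋ = 34.
With m₀=0, d₀=1 and mₖ₊₁ = dₖaₖ − mₖ, dₖ₊₁ = (n − mₖ₊₁²)/dₖ, aₖ₊₁ = ⌊(a₀+mₖ₊₁)/dₖ₊₁⌋:
  k=1: m=34, d=46, a=1
  k=2: m=12, d=23, a=2
  k=3: m=34, d=2, a=34
  k=4: m=34, d=23, a=2
  k=5: m=12, d=46, a=1
  k=6: m=34, d=1, a=68
d=1 and a=2a₀=68 at k=6, so the next step gives (m, d) = (34, 46) again — its k=1 value — and the period has length 6.

[34; 1, 2, 34, 2, 1, 68]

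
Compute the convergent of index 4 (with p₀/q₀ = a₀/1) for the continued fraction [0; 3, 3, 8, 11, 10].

278/923

Using pₖ = aₖpₖ₋₁ + pₖ₋₂, qₖ = aₖqₖ₋₁ + qₖ₋₂ (with p₋₁=1, p₋₂=0, q₋₁=0, q₋₂=1):
  k=0: a=0, p=0, q=1
  k=1: a=3, p=1, q=3
  k=2: a=3, p=3, q=10
  k=3: a=8, p=25, q=83
  k=4: a=11, p=278, q=923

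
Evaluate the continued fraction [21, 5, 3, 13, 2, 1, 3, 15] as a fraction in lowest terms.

Using pₖ = aₖpₖ₋₁ + pₖ₋₂ and qₖ = aₖqₖ₋₁ + qₖ₋₂:
  k=0: a=21, p=21, q=1
  k=1: a=5, p=106, q=5
  k=2: a=3, p=339, q=16
  k=3: a=13, p=4513, q=213
  k=4: a=2, p=9365, q=442
  k=5: a=1, p=13878, q=655
  k=6: a=3, p=50999, q=2407
  k=7: a=15, p=778863, q=36760

778863/36760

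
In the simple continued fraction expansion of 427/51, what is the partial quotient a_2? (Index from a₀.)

1

427 = 8·51 + 19   →  a_0 = 8
51 = 2·19 + 13   →  a_1 = 2
19 = 1·13 + 6   →  a_2 = 1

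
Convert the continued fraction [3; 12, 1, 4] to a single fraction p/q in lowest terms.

Fold from the inside: start with 4/1.
  1 + 1/4 = 5/4
  12 + 4/5 = 64/5
  3 + 5/64 = 197/64

197/64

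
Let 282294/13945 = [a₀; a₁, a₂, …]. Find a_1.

4

282294 = 20·13945 + 3394   →  a_0 = 20
13945 = 4·3394 + 369   →  a_1 = 4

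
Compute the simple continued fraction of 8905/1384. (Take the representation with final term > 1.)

[6; 2, 3, 3, 3, 4, 4]

8905 = 6×1384 + 601
1384 = 2×601 + 182
601 = 3×182 + 55
182 = 3×55 + 17
55 = 3×17 + 4
17 = 4×4 + 1
4 = 4×1 + 0  (stop)
So 8905/1384 = [6; 2, 3, 3, 3, 4, 4].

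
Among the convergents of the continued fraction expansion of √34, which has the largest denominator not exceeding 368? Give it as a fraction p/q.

2035/349

√34 = [5; 1, 4, 1, 10, …] (period length 4).
Convergents:
  p_0/q_0 = 5/1
  p_1/q_1 = 6/1
  p_2/q_2 = 29/5
  p_3/q_3 = 35/6
  p_4/q_4 = 379/65
  p_5/q_5 = 414/71
  p_6/q_6 = 2035/349
  p_7/q_7 = 2449/420
q_6 = 349 ≤ 368 < 420 = q_7, so the answer is 2035/349.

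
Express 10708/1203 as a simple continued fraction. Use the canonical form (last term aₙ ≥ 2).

10708 = 8*1203 + 1084
1203 = 1*1084 + 119
1084 = 9*119 + 13
119 = 9*13 + 2
13 = 6*2 + 1
2 = 2*1 + 0  (stop)
So 10708/1203 = [8; 1, 9, 9, 6, 2].

[8; 1, 9, 9, 6, 2]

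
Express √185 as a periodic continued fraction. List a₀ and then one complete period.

[13; 1, 1, 1, 1, 26]

a₀ = ⌊√185⌋ = 13.
With m₀=0, d₀=1 and mₖ₊₁ = dₖaₖ − mₖ, dₖ₊₁ = (n − mₖ₊₁²)/dₖ, aₖ₊₁ = ⌊(a₀+mₖ₊₁)/dₖ₊₁⌋:
  k=1: m=13, d=16, a=1
  k=2: m=3, d=11, a=1
  k=3: m=8, d=11, a=1
  k=4: m=3, d=16, a=1
  k=5: m=13, d=1, a=26
d=1 and a=2a₀=26 at k=5, so the next step gives (m, d) = (13, 16) again — its k=1 value — and the period has length 5.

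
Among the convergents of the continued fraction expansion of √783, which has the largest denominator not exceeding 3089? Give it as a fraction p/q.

√783 = [27; 1, 54, …] (period length 2).
Convergents:
  p_0/q_0 = 27/1
  p_1/q_1 = 28/1
  p_2/q_2 = 1539/55
  p_3/q_3 = 1567/56
  p_4/q_4 = 86157/3079
  p_5/q_5 = 87724/3135
q_4 = 3079 ≤ 3089 < 3135 = q_5, so the answer is 86157/3079.

86157/3079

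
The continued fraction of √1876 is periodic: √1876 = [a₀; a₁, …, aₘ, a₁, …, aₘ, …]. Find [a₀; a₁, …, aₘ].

[43; 3, 5, 12, 5, 3, 86]

a₀ = ⌊√1876⌋ = 43.
With m₀=0, d₀=1 and mₖ₊₁ = dₖaₖ − mₖ, dₖ₊₁ = (n − mₖ₊₁²)/dₖ, aₖ₊₁ = ⌊(a₀+mₖ₊₁)/dₖ₊₁⌋:
  k=1: m=43, d=27, a=3
  k=2: m=38, d=16, a=5
  k=3: m=42, d=7, a=12
  k=4: m=42, d=16, a=5
  k=5: m=38, d=27, a=3
  k=6: m=43, d=1, a=86
d=1 and a=2a₀=86 at k=6, so the next step gives (m, d) = (43, 27) again — its k=1 value — and the period has length 6.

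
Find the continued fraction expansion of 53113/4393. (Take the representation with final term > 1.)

[12; 11, 15, 3, 1, 2, 2]

53113 = 12*4393 + 397
4393 = 11*397 + 26
397 = 15*26 + 7
26 = 3*7 + 5
7 = 1*5 + 2
5 = 2*2 + 1
2 = 2*1 + 0  (stop)
So 53113/4393 = [12; 11, 15, 3, 1, 2, 2].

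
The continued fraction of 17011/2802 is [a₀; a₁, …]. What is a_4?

17011 = 6·2802 + 199   →  a_0 = 6
2802 = 14·199 + 16   →  a_1 = 14
199 = 12·16 + 7   →  a_2 = 12
16 = 2·7 + 2   →  a_3 = 2
7 = 3·2 + 1   →  a_4 = 3

3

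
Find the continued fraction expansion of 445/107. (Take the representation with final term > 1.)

[4; 6, 3, 2, 2]

445 = 4·107 + 17
107 = 6·17 + 5
17 = 3·5 + 2
5 = 2·2 + 1
2 = 2·1 + 0  (stop)
So 445/107 = [4; 6, 3, 2, 2].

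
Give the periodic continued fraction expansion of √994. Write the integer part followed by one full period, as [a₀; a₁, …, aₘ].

[31; 1, 1, 8, 1, 1, 62]

a₀ = ⌊√994⌋ = 31.
With m₀=0, d₀=1 and mₖ₊₁ = dₖaₖ − mₖ, dₖ₊₁ = (n − mₖ₊₁²)/dₖ, aₖ₊₁ = ⌊(a₀+mₖ₊₁)/dₖ₊₁⌋:
  k=1: m=31, d=33, a=1
  k=2: m=2, d=30, a=1
  k=3: m=28, d=7, a=8
  k=4: m=28, d=30, a=1
  k=5: m=2, d=33, a=1
  k=6: m=31, d=1, a=62
d=1 and a=2a₀=62 at k=6, so the next step gives (m, d) = (31, 33) again — its k=1 value — and the period has length 6.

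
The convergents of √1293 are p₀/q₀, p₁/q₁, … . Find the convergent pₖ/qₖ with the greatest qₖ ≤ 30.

863/24

√1293 = [35; 1, 22, 1, 70, …] (period length 4).
Convergents:
  p_0/q_0 = 35/1
  p_1/q_1 = 36/1
  p_2/q_2 = 827/23
  p_3/q_3 = 863/24
  p_4/q_4 = 61237/1703
q_3 = 24 ≤ 30 < 1703 = q_4, so the answer is 863/24.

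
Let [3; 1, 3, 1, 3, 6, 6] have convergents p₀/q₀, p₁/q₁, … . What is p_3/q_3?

19/5

Using pₖ = aₖpₖ₋₁ + pₖ₋₂, qₖ = aₖqₖ₋₁ + qₖ₋₂ (with p₋₁=1, p₋₂=0, q₋₁=0, q₋₂=1):
  k=0: a=3, p=3, q=1
  k=1: a=1, p=4, q=1
  k=2: a=3, p=15, q=4
  k=3: a=1, p=19, q=5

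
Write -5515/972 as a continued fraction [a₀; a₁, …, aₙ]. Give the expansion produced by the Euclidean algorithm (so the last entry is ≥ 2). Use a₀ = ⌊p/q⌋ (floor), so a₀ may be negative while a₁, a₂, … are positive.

[-6; 3, 15, 10, 2]

-5515 = -6·972 + 317
972 = 3·317 + 21
317 = 15·21 + 2
21 = 10·2 + 1
2 = 2·1 + 0  (stop)
So -5515/972 = [-6; 3, 15, 10, 2].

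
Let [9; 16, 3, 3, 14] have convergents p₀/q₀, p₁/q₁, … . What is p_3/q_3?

Using pₖ = aₖpₖ₋₁ + pₖ₋₂, qₖ = aₖqₖ₋₁ + qₖ₋₂ (with p₋₁=1, p₋₂=0, q₋₁=0, q₋₂=1):
  k=0: a=9, p=9, q=1
  k=1: a=16, p=145, q=16
  k=2: a=3, p=444, q=49
  k=3: a=3, p=1477, q=163

1477/163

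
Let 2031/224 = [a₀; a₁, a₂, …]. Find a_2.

1

2031 = 9·224 + 15   →  a_0 = 9
224 = 14·15 + 14   →  a_1 = 14
15 = 1·14 + 1   →  a_2 = 1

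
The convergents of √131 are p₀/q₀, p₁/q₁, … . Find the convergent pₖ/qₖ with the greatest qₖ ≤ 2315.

10610/927

√131 = [11; 2, 4, 11, 4, 2, 22, …] (period length 6).
Convergents:
  p_0/q_0 = 11/1
  p_1/q_1 = 23/2
  p_2/q_2 = 103/9
  p_3/q_3 = 1156/101
  p_4/q_4 = 4727/413
  p_5/q_5 = 10610/927
  p_6/q_6 = 238147/20807
q_5 = 927 ≤ 2315 < 20807 = q_6, so the answer is 10610/927.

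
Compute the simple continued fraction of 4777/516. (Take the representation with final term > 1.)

4777 = 9×516 + 133
516 = 3×133 + 117
133 = 1×117 + 16
117 = 7×16 + 5
16 = 3×5 + 1
5 = 5×1 + 0  (stop)
So 4777/516 = [9; 3, 1, 7, 3, 5].

[9; 3, 1, 7, 3, 5]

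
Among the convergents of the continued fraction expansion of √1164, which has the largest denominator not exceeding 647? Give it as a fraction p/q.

√1164 = [34; 8, 1, 1, 16, 1, 1, 8, 68, …] (period length 8).
Convergents:
  p_0/q_0 = 34/1
  p_1/q_1 = 273/8
  p_2/q_2 = 307/9
  p_3/q_3 = 580/17
  p_4/q_4 = 9587/281
  p_5/q_5 = 10167/298
  p_6/q_6 = 19754/579
  p_7/q_7 = 168199/4930
q_6 = 579 ≤ 647 < 4930 = q_7, so the answer is 19754/579.

19754/579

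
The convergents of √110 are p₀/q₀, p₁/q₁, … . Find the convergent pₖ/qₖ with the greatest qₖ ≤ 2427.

18050/1721

√110 = [10; 2, 20, …] (period length 2).
Convergents:
  p_0/q_0 = 10/1
  p_1/q_1 = 21/2
  p_2/q_2 = 430/41
  p_3/q_3 = 881/84
  p_4/q_4 = 18050/1721
  p_5/q_5 = 36981/3526
q_4 = 1721 ≤ 2427 < 3526 = q_5, so the answer is 18050/1721.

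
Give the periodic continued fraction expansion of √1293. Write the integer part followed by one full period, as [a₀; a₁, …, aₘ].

[35; 1, 22, 1, 70]

a₀ = ⌊√1293⌋ = 35.
With m₀=0, d₀=1 and mₖ₊₁ = dₖaₖ − mₖ, dₖ₊₁ = (n − mₖ₊₁²)/dₖ, aₖ₊₁ = ⌊(a₀+mₖ₊₁)/dₖ₊₁⌋:
  k=1: m=35, d=68, a=1
  k=2: m=33, d=3, a=22
  k=3: m=33, d=68, a=1
  k=4: m=35, d=1, a=70
d=1 and a=2a₀=70 at k=4, so the next step gives (m, d) = (35, 68) again — its k=1 value — and the period has length 4.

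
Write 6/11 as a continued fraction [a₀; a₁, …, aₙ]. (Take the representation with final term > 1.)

6 = 0*11 + 6
11 = 1*6 + 5
6 = 1*5 + 1
5 = 5*1 + 0  (stop)
So 6/11 = [0; 1, 1, 5].

[0; 1, 1, 5]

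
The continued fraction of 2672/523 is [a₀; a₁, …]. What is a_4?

2

2672 = 5·523 + 57   →  a_0 = 5
523 = 9·57 + 10   →  a_1 = 9
57 = 5·10 + 7   →  a_2 = 5
10 = 1·7 + 3   →  a_3 = 1
7 = 2·3 + 1   →  a_4 = 2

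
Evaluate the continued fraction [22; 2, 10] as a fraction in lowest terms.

472/21

Using pₖ = aₖpₖ₋₁ + pₖ₋₂ and qₖ = aₖqₖ₋₁ + qₖ₋₂:
  k=0: a=22, p=22, q=1
  k=1: a=2, p=45, q=2
  k=2: a=10, p=472, q=21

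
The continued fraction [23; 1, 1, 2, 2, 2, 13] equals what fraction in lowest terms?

9175/389

Fold from the inside: start with 13/1.
  2 + 1/13 = 27/13
  2 + 13/27 = 67/27
  2 + 27/67 = 161/67
  1 + 67/161 = 228/161
  1 + 161/228 = 389/228
  23 + 228/389 = 9175/389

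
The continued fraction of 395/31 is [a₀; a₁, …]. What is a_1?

1

395 = 12·31 + 23   →  a_0 = 12
31 = 1·23 + 8   →  a_1 = 1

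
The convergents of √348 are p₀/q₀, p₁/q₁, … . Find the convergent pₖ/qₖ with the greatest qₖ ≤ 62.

1026/55

√348 = [18; 1, 1, 1, 8, 1, 1, 1, 36, …] (period length 8).
Convergents:
  p_0/q_0 = 18/1
  p_1/q_1 = 19/1
  p_2/q_2 = 37/2
  p_3/q_3 = 56/3
  p_4/q_4 = 485/26
  p_5/q_5 = 541/29
  p_6/q_6 = 1026/55
  p_7/q_7 = 1567/84
q_6 = 55 ≤ 62 < 84 = q_7, so the answer is 1026/55.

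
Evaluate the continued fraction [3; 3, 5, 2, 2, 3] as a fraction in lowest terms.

971/293

Using pₖ = aₖpₖ₋₁ + pₖ₋₂ and qₖ = aₖqₖ₋₁ + qₖ₋₂:
  k=0: a=3, p=3, q=1
  k=1: a=3, p=10, q=3
  k=2: a=5, p=53, q=16
  k=3: a=2, p=116, q=35
  k=4: a=2, p=285, q=86
  k=5: a=3, p=971, q=293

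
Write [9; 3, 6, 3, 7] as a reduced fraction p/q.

4090/439

Using pₖ = aₖpₖ₋₁ + pₖ₋₂ and qₖ = aₖqₖ₋₁ + qₖ₋₂:
  k=0: a=9, p=9, q=1
  k=1: a=3, p=28, q=3
  k=2: a=6, p=177, q=19
  k=3: a=3, p=559, q=60
  k=4: a=7, p=4090, q=439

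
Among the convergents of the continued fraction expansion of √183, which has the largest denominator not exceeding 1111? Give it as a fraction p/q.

√183 = [13; 1, 1, 8, 1, 1, 26, …] (period length 6).
Convergents:
  p_0/q_0 = 13/1
  p_1/q_1 = 14/1
  p_2/q_2 = 27/2
  p_3/q_3 = 230/17
  p_4/q_4 = 257/19
  p_5/q_5 = 487/36
  p_6/q_6 = 12919/955
  p_7/q_7 = 13406/991
  p_8/q_8 = 26325/1946
q_7 = 991 ≤ 1111 < 1946 = q_8, so the answer is 13406/991.

13406/991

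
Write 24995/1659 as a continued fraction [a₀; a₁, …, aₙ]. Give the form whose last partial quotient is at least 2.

[15; 15, 12, 4, 2]

24995 = 15×1659 + 110
1659 = 15×110 + 9
110 = 12×9 + 2
9 = 4×2 + 1
2 = 2×1 + 0  (stop)
So 24995/1659 = [15; 15, 12, 4, 2].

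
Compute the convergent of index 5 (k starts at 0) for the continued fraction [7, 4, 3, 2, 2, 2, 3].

1273/176

Using pₖ = aₖpₖ₋₁ + pₖ₋₂, qₖ = aₖqₖ₋₁ + qₖ₋₂ (with p₋₁=1, p₋₂=0, q₋₁=0, q₋₂=1):
  k=0: a=7, p=7, q=1
  k=1: a=4, p=29, q=4
  k=2: a=3, p=94, q=13
  k=3: a=2, p=217, q=30
  k=4: a=2, p=528, q=73
  k=5: a=2, p=1273, q=176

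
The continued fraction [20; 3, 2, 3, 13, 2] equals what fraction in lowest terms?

Using pₖ = aₖpₖ₋₁ + pₖ₋₂ and qₖ = aₖqₖ₋₁ + qₖ₋₂:
  k=0: a=20, p=20, q=1
  k=1: a=3, p=61, q=3
  k=2: a=2, p=142, q=7
  k=3: a=3, p=487, q=24
  k=4: a=13, p=6473, q=319
  k=5: a=2, p=13433, q=662

13433/662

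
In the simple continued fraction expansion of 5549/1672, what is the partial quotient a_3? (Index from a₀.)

3

5549 = 3·1672 + 533   →  a_0 = 3
1672 = 3·533 + 73   →  a_1 = 3
533 = 7·73 + 22   →  a_2 = 7
73 = 3·22 + 7   →  a_3 = 3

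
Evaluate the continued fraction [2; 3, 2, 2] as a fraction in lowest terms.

39/17

Using pₖ = aₖpₖ₋₁ + pₖ₋₂ and qₖ = aₖqₖ₋₁ + qₖ₋₂:
  k=0: a=2, p=2, q=1
  k=1: a=3, p=7, q=3
  k=2: a=2, p=16, q=7
  k=3: a=2, p=39, q=17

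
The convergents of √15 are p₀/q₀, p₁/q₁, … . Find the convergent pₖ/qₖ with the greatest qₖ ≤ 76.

244/63

√15 = [3; 1, 6, …] (period length 2).
Convergents:
  p_0/q_0 = 3/1
  p_1/q_1 = 4/1
  p_2/q_2 = 27/7
  p_3/q_3 = 31/8
  p_4/q_4 = 213/55
  p_5/q_5 = 244/63
  p_6/q_6 = 1677/433
q_5 = 63 ≤ 76 < 433 = q_6, so the answer is 244/63.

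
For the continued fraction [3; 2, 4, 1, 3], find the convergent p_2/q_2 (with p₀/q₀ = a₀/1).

Using pₖ = aₖpₖ₋₁ + pₖ₋₂, qₖ = aₖqₖ₋₁ + qₖ₋₂ (with p₋₁=1, p₋₂=0, q₋₁=0, q₋₂=1):
  k=0: a=3, p=3, q=1
  k=1: a=2, p=7, q=2
  k=2: a=4, p=31, q=9

31/9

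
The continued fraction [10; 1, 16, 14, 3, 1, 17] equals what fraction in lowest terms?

189013/17275

Using pₖ = aₖpₖ₋₁ + pₖ₋₂ and qₖ = aₖqₖ₋₁ + qₖ₋₂:
  k=0: a=10, p=10, q=1
  k=1: a=1, p=11, q=1
  k=2: a=16, p=186, q=17
  k=3: a=14, p=2615, q=239
  k=4: a=3, p=8031, q=734
  k=5: a=1, p=10646, q=973
  k=6: a=17, p=189013, q=17275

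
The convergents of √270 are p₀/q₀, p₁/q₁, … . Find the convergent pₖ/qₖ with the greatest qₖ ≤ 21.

√270 = [16; 2, 3, 6, 3, 2, 32, …] (period length 6).
Convergents:
  p_0/q_0 = 16/1
  p_1/q_1 = 33/2
  p_2/q_2 = 115/7
  p_3/q_3 = 723/44
q_2 = 7 ≤ 21 < 44 = q_3, so the answer is 115/7.

115/7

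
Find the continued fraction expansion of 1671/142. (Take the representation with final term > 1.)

[11; 1, 3, 3, 3, 3]

1671 = 11*142 + 109
142 = 1*109 + 33
109 = 3*33 + 10
33 = 3*10 + 3
10 = 3*3 + 1
3 = 3*1 + 0  (stop)
So 1671/142 = [11; 1, 3, 3, 3, 3].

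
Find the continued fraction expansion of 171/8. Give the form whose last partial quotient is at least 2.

[21; 2, 1, 2]

171 = 21·8 + 3
8 = 2·3 + 2
3 = 1·2 + 1
2 = 2·1 + 0  (stop)
So 171/8 = [21; 2, 1, 2].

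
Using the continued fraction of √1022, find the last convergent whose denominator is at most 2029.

√1022 = [31; 1, 30, 1, 62, …] (period length 4).
Convergents:
  p_0/q_0 = 31/1
  p_1/q_1 = 32/1
  p_2/q_2 = 991/31
  p_3/q_3 = 1023/32
  p_4/q_4 = 64417/2015
  p_5/q_5 = 65440/2047
q_4 = 2015 ≤ 2029 < 2047 = q_5, so the answer is 64417/2015.

64417/2015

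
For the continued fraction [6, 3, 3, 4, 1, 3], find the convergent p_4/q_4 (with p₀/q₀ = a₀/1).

Using pₖ = aₖpₖ₋₁ + pₖ₋₂, qₖ = aₖqₖ₋₁ + qₖ₋₂ (with p₋₁=1, p₋₂=0, q₋₁=0, q₋₂=1):
  k=0: a=6, p=6, q=1
  k=1: a=3, p=19, q=3
  k=2: a=3, p=63, q=10
  k=3: a=4, p=271, q=43
  k=4: a=1, p=334, q=53

334/53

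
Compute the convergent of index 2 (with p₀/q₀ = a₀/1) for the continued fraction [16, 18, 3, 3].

Using pₖ = aₖpₖ₋₁ + pₖ₋₂, qₖ = aₖqₖ₋₁ + qₖ₋₂ (with p₋₁=1, p₋₂=0, q₋₁=0, q₋₂=1):
  k=0: a=16, p=16, q=1
  k=1: a=18, p=289, q=18
  k=2: a=3, p=883, q=55

883/55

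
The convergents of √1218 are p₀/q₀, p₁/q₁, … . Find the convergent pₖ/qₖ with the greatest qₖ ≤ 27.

√1218 = [34; 1, 8, 1, 68, …] (period length 4).
Convergents:
  p_0/q_0 = 34/1
  p_1/q_1 = 35/1
  p_2/q_2 = 314/9
  p_3/q_3 = 349/10
  p_4/q_4 = 24046/689
q_3 = 10 ≤ 27 < 689 = q_4, so the answer is 349/10.

349/10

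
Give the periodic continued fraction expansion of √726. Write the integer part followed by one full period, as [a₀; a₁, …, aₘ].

[26; 1, 16, 1, 52]

a₀ = ⌊√726⌋ = 26.
With m₀=0, d₀=1 and mₖ₊₁ = dₖaₖ − mₖ, dₖ₊₁ = (n − mₖ₊₁²)/dₖ, aₖ₊₁ = ⌊(a₀+mₖ₊₁)/dₖ₊₁⌋:
  k=1: m=26, d=50, a=1
  k=2: m=24, d=3, a=16
  k=3: m=24, d=50, a=1
  k=4: m=26, d=1, a=52
d=1 and a=2a₀=52 at k=4, so the next step gives (m, d) = (26, 50) again — its k=1 value — and the period has length 4.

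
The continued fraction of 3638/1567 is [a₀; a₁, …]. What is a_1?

3638 = 2·1567 + 504   →  a_0 = 2
1567 = 3·504 + 55   →  a_1 = 3

3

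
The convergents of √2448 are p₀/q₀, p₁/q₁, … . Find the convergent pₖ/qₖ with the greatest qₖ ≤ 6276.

214385/4333

√2448 = [49; 2, 10, 2, 98, …] (period length 4).
Convergents:
  p_0/q_0 = 49/1
  p_1/q_1 = 99/2
  p_2/q_2 = 1039/21
  p_3/q_3 = 2177/44
  p_4/q_4 = 214385/4333
  p_5/q_5 = 430947/8710
q_4 = 4333 ≤ 6276 < 8710 = q_5, so the answer is 214385/4333.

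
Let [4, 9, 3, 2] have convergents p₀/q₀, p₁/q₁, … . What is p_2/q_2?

115/28

Using pₖ = aₖpₖ₋₁ + pₖ₋₂, qₖ = aₖqₖ₋₁ + qₖ₋₂ (with p₋₁=1, p₋₂=0, q₋₁=0, q₋₂=1):
  k=0: a=4, p=4, q=1
  k=1: a=9, p=37, q=9
  k=2: a=3, p=115, q=28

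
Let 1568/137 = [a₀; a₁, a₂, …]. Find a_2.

4

1568 = 11·137 + 61   →  a_0 = 11
137 = 2·61 + 15   →  a_1 = 2
61 = 4·15 + 1   →  a_2 = 4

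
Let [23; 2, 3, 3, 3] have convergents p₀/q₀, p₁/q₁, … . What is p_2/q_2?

Using pₖ = aₖpₖ₋₁ + pₖ₋₂, qₖ = aₖqₖ₋₁ + qₖ₋₂ (with p₋₁=1, p₋₂=0, q₋₁=0, q₋₂=1):
  k=0: a=23, p=23, q=1
  k=1: a=2, p=47, q=2
  k=2: a=3, p=164, q=7

164/7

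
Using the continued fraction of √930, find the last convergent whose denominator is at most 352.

7441/244

√930 = [30; 2, 60, …] (period length 2).
Convergents:
  p_0/q_0 = 30/1
  p_1/q_1 = 61/2
  p_2/q_2 = 3690/121
  p_3/q_3 = 7441/244
  p_4/q_4 = 450150/14761
q_3 = 244 ≤ 352 < 14761 = q_4, so the answer is 7441/244.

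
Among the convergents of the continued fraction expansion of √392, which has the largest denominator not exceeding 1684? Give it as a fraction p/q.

19601/990

√392 = [19; 1, 3, 1, 38, …] (period length 4).
Convergents:
  p_0/q_0 = 19/1
  p_1/q_1 = 20/1
  p_2/q_2 = 79/4
  p_3/q_3 = 99/5
  p_4/q_4 = 3841/194
  p_5/q_5 = 3940/199
  p_6/q_6 = 15661/791
  p_7/q_7 = 19601/990
  p_8/q_8 = 760499/38411
q_7 = 990 ≤ 1684 < 38411 = q_8, so the answer is 19601/990.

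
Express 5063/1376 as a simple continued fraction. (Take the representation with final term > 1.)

[3; 1, 2, 8, 3, 8, 2]

5063 = 3*1376 + 935
1376 = 1*935 + 441
935 = 2*441 + 53
441 = 8*53 + 17
53 = 3*17 + 2
17 = 8*2 + 1
2 = 2*1 + 0  (stop)
So 5063/1376 = [3; 1, 2, 8, 3, 8, 2].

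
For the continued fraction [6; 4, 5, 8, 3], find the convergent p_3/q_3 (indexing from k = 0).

1073/172

Using pₖ = aₖpₖ₋₁ + pₖ₋₂, qₖ = aₖqₖ₋₁ + qₖ₋₂ (with p₋₁=1, p₋₂=0, q₋₁=0, q₋₂=1):
  k=0: a=6, p=6, q=1
  k=1: a=4, p=25, q=4
  k=2: a=5, p=131, q=21
  k=3: a=8, p=1073, q=172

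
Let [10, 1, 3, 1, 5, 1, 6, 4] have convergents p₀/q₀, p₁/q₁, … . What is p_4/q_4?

Using pₖ = aₖpₖ₋₁ + pₖ₋₂, qₖ = aₖqₖ₋₁ + qₖ₋₂ (with p₋₁=1, p₋₂=0, q₋₁=0, q₋₂=1):
  k=0: a=10, p=10, q=1
  k=1: a=1, p=11, q=1
  k=2: a=3, p=43, q=4
  k=3: a=1, p=54, q=5
  k=4: a=5, p=313, q=29

313/29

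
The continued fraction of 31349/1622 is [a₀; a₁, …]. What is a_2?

31349 = 19·1622 + 531   →  a_0 = 19
1622 = 3·531 + 29   →  a_1 = 3
531 = 18·29 + 9   →  a_2 = 18

18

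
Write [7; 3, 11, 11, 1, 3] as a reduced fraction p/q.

Using pₖ = aₖpₖ₋₁ + pₖ₋₂ and qₖ = aₖqₖ₋₁ + qₖ₋₂:
  k=0: a=7, p=7, q=1
  k=1: a=3, p=22, q=3
  k=2: a=11, p=249, q=34
  k=3: a=11, p=2761, q=377
  k=4: a=1, p=3010, q=411
  k=5: a=3, p=11791, q=1610

11791/1610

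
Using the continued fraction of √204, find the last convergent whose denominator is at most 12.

√204 = [14; 3, 1, 1, 6, 1, 1, 3, 28, …] (period length 8).
Convergents:
  p_0/q_0 = 14/1
  p_1/q_1 = 43/3
  p_2/q_2 = 57/4
  p_3/q_3 = 100/7
  p_4/q_4 = 657/46
q_3 = 7 ≤ 12 < 46 = q_4, so the answer is 100/7.

100/7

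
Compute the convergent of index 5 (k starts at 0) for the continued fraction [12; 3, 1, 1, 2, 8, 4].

1854/151

Using pₖ = aₖpₖ₋₁ + pₖ₋₂, qₖ = aₖqₖ₋₁ + qₖ₋₂ (with p₋₁=1, p₋₂=0, q₋₁=0, q₋₂=1):
  k=0: a=12, p=12, q=1
  k=1: a=3, p=37, q=3
  k=2: a=1, p=49, q=4
  k=3: a=1, p=86, q=7
  k=4: a=2, p=221, q=18
  k=5: a=8, p=1854, q=151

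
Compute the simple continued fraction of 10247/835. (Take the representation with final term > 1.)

[12; 3, 1, 2, 9, 8]

10247 = 12*835 + 227
835 = 3*227 + 154
227 = 1*154 + 73
154 = 2*73 + 8
73 = 9*8 + 1
8 = 8*1 + 0  (stop)
So 10247/835 = [12; 3, 1, 2, 9, 8].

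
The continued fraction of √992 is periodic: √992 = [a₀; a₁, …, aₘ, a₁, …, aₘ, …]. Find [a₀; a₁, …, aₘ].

[31; 2, 62]

a₀ = ⌊√992⌋ = 31.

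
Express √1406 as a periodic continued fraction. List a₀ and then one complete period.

a₀ = ⌊√1406⌋ = 37.
With m₀=0, d₀=1 and mₖ₊₁ = dₖaₖ − mₖ, dₖ₊₁ = (n − mₖ₊₁²)/dₖ, aₖ₊₁ = ⌊(a₀+mₖ₊₁)/dₖ₊₁⌋:
  k=1: m=37, d=37, a=2
  k=2: m=37, d=1, a=74
d=1 and a=2a₀=74 at k=2, so the next step gives (m, d) = (37, 37) again — its k=1 value — and the period has length 2.

[37; 2, 74]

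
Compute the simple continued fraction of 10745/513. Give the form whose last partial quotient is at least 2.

[20; 1, 17, 3, 9]

10745 = 20×513 + 485
513 = 1×485 + 28
485 = 17×28 + 9
28 = 3×9 + 1
9 = 9×1 + 0  (stop)
So 10745/513 = [20; 1, 17, 3, 9].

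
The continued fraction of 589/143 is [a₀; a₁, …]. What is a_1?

589 = 4·143 + 17   →  a_0 = 4
143 = 8·17 + 7   →  a_1 = 8

8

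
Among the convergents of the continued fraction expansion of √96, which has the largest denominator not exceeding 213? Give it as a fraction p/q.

√96 = [9; 1, 3, 1, 18, …] (period length 4).
Convergents:
  p_0/q_0 = 9/1
  p_1/q_1 = 10/1
  p_2/q_2 = 39/4
  p_3/q_3 = 49/5
  p_4/q_4 = 921/94
  p_5/q_5 = 970/99
  p_6/q_6 = 3831/391
q_5 = 99 ≤ 213 < 391 = q_6, so the answer is 970/99.

970/99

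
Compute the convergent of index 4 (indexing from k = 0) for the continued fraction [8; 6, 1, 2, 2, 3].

Using pₖ = aₖpₖ₋₁ + pₖ₋₂, qₖ = aₖqₖ₋₁ + qₖ₋₂ (with p₋₁=1, p₋₂=0, q₋₁=0, q₋₂=1):
  k=0: a=8, p=8, q=1
  k=1: a=6, p=49, q=6
  k=2: a=1, p=57, q=7
  k=3: a=2, p=163, q=20
  k=4: a=2, p=383, q=47

383/47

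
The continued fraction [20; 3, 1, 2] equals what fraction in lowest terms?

223/11

Using pₖ = aₖpₖ₋₁ + pₖ₋₂ and qₖ = aₖqₖ₋₁ + qₖ₋₂:
  k=0: a=20, p=20, q=1
  k=1: a=3, p=61, q=3
  k=2: a=1, p=81, q=4
  k=3: a=2, p=223, q=11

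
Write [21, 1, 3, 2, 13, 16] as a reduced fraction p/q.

Using pₖ = aₖpₖ₋₁ + pₖ₋₂ and qₖ = aₖqₖ₋₁ + qₖ₋₂:
  k=0: a=21, p=21, q=1
  k=1: a=1, p=22, q=1
  k=2: a=3, p=87, q=4
  k=3: a=2, p=196, q=9
  k=4: a=13, p=2635, q=121
  k=5: a=16, p=42356, q=1945

42356/1945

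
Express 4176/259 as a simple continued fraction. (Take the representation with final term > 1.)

[16; 8, 10, 1, 2]

4176 = 16·259 + 32
259 = 8·32 + 3
32 = 10·3 + 2
3 = 1·2 + 1
2 = 2·1 + 0  (stop)
So 4176/259 = [16; 8, 10, 1, 2].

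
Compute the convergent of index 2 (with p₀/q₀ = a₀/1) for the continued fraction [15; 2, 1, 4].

46/3

Using pₖ = aₖpₖ₋₁ + pₖ₋₂, qₖ = aₖqₖ₋₁ + qₖ₋₂ (with p₋₁=1, p₋₂=0, q₋₁=0, q₋₂=1):
  k=0: a=15, p=15, q=1
  k=1: a=2, p=31, q=2
  k=2: a=1, p=46, q=3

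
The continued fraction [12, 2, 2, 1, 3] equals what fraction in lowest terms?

323/26

Using pₖ = aₖpₖ₋₁ + pₖ₋₂ and qₖ = aₖqₖ₋₁ + qₖ₋₂:
  k=0: a=12, p=12, q=1
  k=1: a=2, p=25, q=2
  k=2: a=2, p=62, q=5
  k=3: a=1, p=87, q=7
  k=4: a=3, p=323, q=26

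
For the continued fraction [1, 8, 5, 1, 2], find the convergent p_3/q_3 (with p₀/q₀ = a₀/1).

Using pₖ = aₖpₖ₋₁ + pₖ₋₂, qₖ = aₖqₖ₋₁ + qₖ₋₂ (with p₋₁=1, p₋₂=0, q₋₁=0, q₋₂=1):
  k=0: a=1, p=1, q=1
  k=1: a=8, p=9, q=8
  k=2: a=5, p=46, q=41
  k=3: a=1, p=55, q=49

55/49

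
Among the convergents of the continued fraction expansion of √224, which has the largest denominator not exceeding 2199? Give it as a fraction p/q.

√224 = [14; 1, 28, …] (period length 2).
Convergents:
  p_0/q_0 = 14/1
  p_1/q_1 = 15/1
  p_2/q_2 = 434/29
  p_3/q_3 = 449/30
  p_4/q_4 = 13006/869
  p_5/q_5 = 13455/899
  p_6/q_6 = 389746/26041
q_5 = 899 ≤ 2199 < 26041 = q_6, so the answer is 13455/899.

13455/899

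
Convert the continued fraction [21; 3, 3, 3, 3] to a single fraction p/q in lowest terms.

2322/109

Using pₖ = aₖpₖ₋₁ + pₖ₋₂ and qₖ = aₖqₖ₋₁ + qₖ₋₂:
  k=0: a=21, p=21, q=1
  k=1: a=3, p=64, q=3
  k=2: a=3, p=213, q=10
  k=3: a=3, p=703, q=33
  k=4: a=3, p=2322, q=109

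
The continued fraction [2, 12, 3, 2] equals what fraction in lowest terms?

179/86

Using pₖ = aₖpₖ₋₁ + pₖ₋₂ and qₖ = aₖqₖ₋₁ + qₖ₋₂:
  k=0: a=2, p=2, q=1
  k=1: a=12, p=25, q=12
  k=2: a=3, p=77, q=37
  k=3: a=2, p=179, q=86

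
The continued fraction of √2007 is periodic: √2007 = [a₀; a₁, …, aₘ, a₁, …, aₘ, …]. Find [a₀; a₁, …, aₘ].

[44; 1, 3, 1, 88]

a₀ = ⌊√2007⌋ = 44.
With m₀=0, d₀=1 and mₖ₊₁ = dₖaₖ − mₖ, dₖ₊₁ = (n − mₖ₊₁²)/dₖ, aₖ₊₁ = ⌊(a₀+mₖ₊₁)/dₖ₊₁⌋:
  k=1: m=44, d=71, a=1
  k=2: m=27, d=18, a=3
  k=3: m=27, d=71, a=1
  k=4: m=44, d=1, a=88
d=1 and a=2a₀=88 at k=4, so the next step gives (m, d) = (44, 71) again — its k=1 value — and the period has length 4.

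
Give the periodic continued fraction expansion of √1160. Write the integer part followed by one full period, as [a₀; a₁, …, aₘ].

a₀ = ⌊√1160⌋ = 34.

[34; 17, 68]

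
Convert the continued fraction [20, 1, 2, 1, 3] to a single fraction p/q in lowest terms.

Fold from the inside: start with 3/1.
  1 + 1/3 = 4/3
  2 + 3/4 = 11/4
  1 + 4/11 = 15/11
  20 + 11/15 = 311/15

311/15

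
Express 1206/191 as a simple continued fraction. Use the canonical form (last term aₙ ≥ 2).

1206 = 6*191 + 60
191 = 3*60 + 11
60 = 5*11 + 5
11 = 2*5 + 1
5 = 5*1 + 0  (stop)
So 1206/191 = [6; 3, 5, 2, 5].

[6; 3, 5, 2, 5]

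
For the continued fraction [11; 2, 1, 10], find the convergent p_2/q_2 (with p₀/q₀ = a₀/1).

Using pₖ = aₖpₖ₋₁ + pₖ₋₂, qₖ = aₖqₖ₋₁ + qₖ₋₂ (with p₋₁=1, p₋₂=0, q₋₁=0, q₋₂=1):
  k=0: a=11, p=11, q=1
  k=1: a=2, p=23, q=2
  k=2: a=1, p=34, q=3

34/3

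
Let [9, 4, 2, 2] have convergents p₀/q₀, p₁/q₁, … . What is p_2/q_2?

83/9

Using pₖ = aₖpₖ₋₁ + pₖ₋₂, qₖ = aₖqₖ₋₁ + qₖ₋₂ (with p₋₁=1, p₋₂=0, q₋₁=0, q₋₂=1):
  k=0: a=9, p=9, q=1
  k=1: a=4, p=37, q=4
  k=2: a=2, p=83, q=9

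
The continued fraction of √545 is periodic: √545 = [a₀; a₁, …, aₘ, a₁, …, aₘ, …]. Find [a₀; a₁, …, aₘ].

a₀ = ⌊√545⌋ = 23.
With m₀=0, d₀=1 and mₖ₊₁ = dₖaₖ − mₖ, dₖ₊₁ = (n − mₖ₊₁²)/dₖ, aₖ₊₁ = ⌊(a₀+mₖ₊₁)/dₖ₊₁⌋:
  k=1: m=23, d=16, a=2
  k=2: m=9, d=29, a=1
  k=3: m=20, d=5, a=8
  k=4: m=20, d=29, a=1
  k=5: m=9, d=16, a=2
  k=6: m=23, d=1, a=46
d=1 and a=2a₀=46 at k=6, so the next step gives (m, d) = (23, 16) again — its k=1 value — and the period has length 6.

[23; 2, 1, 8, 1, 2, 46]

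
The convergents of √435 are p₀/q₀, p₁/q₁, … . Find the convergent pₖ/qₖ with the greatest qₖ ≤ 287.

5965/286

√435 = [20; 1, 5, 1, 40, …] (period length 4).
Convergents:
  p_0/q_0 = 20/1
  p_1/q_1 = 21/1
  p_2/q_2 = 125/6
  p_3/q_3 = 146/7
  p_4/q_4 = 5965/286
  p_5/q_5 = 6111/293
q_4 = 286 ≤ 287 < 293 = q_5, so the answer is 5965/286.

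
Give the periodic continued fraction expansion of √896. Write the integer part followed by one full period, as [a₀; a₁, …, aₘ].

[29; 1, 13, 1, 58]

a₀ = ⌊√896⌋ = 29.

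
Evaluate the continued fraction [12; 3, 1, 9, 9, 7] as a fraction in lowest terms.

30935/2524

Fold from the inside: start with 7/1.
  9 + 1/7 = 64/7
  9 + 7/64 = 583/64
  1 + 64/583 = 647/583
  3 + 583/647 = 2524/647
  12 + 647/2524 = 30935/2524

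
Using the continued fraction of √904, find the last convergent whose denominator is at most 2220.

√904 = [30; 15, 60, …] (period length 2).
Convergents:
  p_0/q_0 = 30/1
  p_1/q_1 = 451/15
  p_2/q_2 = 27090/901
  p_3/q_3 = 406801/13530
q_2 = 901 ≤ 2220 < 13530 = q_3, so the answer is 27090/901.

27090/901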